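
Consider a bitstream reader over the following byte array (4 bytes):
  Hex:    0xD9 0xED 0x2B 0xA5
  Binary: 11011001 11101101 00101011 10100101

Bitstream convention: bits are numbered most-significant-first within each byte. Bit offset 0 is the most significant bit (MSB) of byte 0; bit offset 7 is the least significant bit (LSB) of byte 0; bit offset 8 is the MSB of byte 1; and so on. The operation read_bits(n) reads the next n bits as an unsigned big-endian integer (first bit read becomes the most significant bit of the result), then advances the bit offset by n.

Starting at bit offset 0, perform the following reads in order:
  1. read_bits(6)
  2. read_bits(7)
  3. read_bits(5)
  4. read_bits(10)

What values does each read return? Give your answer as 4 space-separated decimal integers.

Read 1: bits[0:6] width=6 -> value=54 (bin 110110); offset now 6 = byte 0 bit 6; 26 bits remain
Read 2: bits[6:13] width=7 -> value=61 (bin 0111101); offset now 13 = byte 1 bit 5; 19 bits remain
Read 3: bits[13:18] width=5 -> value=20 (bin 10100); offset now 18 = byte 2 bit 2; 14 bits remain
Read 4: bits[18:28] width=10 -> value=698 (bin 1010111010); offset now 28 = byte 3 bit 4; 4 bits remain

Answer: 54 61 20 698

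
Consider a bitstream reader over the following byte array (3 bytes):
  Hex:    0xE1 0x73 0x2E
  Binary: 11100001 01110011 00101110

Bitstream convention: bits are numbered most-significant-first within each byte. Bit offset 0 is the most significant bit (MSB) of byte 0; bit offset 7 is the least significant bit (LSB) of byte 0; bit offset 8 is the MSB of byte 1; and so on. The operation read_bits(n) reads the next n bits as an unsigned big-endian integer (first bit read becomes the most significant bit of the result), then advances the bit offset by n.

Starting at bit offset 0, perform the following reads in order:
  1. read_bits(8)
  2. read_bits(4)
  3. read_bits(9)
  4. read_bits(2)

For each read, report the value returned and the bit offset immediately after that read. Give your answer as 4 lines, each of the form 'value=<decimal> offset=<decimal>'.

Read 1: bits[0:8] width=8 -> value=225 (bin 11100001); offset now 8 = byte 1 bit 0; 16 bits remain
Read 2: bits[8:12] width=4 -> value=7 (bin 0111); offset now 12 = byte 1 bit 4; 12 bits remain
Read 3: bits[12:21] width=9 -> value=101 (bin 001100101); offset now 21 = byte 2 bit 5; 3 bits remain
Read 4: bits[21:23] width=2 -> value=3 (bin 11); offset now 23 = byte 2 bit 7; 1 bits remain

Answer: value=225 offset=8
value=7 offset=12
value=101 offset=21
value=3 offset=23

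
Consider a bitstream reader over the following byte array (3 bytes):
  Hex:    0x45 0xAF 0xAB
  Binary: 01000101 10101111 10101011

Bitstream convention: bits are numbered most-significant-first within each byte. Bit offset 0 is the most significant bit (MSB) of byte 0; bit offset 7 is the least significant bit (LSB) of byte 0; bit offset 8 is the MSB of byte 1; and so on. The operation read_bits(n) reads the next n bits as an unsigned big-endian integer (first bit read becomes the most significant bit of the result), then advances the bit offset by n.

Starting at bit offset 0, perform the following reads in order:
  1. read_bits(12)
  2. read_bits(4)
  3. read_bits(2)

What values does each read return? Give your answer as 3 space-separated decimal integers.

Read 1: bits[0:12] width=12 -> value=1114 (bin 010001011010); offset now 12 = byte 1 bit 4; 12 bits remain
Read 2: bits[12:16] width=4 -> value=15 (bin 1111); offset now 16 = byte 2 bit 0; 8 bits remain
Read 3: bits[16:18] width=2 -> value=2 (bin 10); offset now 18 = byte 2 bit 2; 6 bits remain

Answer: 1114 15 2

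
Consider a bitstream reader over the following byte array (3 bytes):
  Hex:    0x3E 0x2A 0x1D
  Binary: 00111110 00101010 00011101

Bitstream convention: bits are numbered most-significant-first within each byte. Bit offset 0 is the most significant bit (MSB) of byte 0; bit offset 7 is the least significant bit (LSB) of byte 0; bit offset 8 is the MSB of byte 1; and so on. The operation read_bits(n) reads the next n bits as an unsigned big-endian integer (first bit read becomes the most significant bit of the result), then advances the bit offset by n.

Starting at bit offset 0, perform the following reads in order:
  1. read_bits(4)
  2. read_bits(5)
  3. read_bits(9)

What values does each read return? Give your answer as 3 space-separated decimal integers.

Read 1: bits[0:4] width=4 -> value=3 (bin 0011); offset now 4 = byte 0 bit 4; 20 bits remain
Read 2: bits[4:9] width=5 -> value=28 (bin 11100); offset now 9 = byte 1 bit 1; 15 bits remain
Read 3: bits[9:18] width=9 -> value=168 (bin 010101000); offset now 18 = byte 2 bit 2; 6 bits remain

Answer: 3 28 168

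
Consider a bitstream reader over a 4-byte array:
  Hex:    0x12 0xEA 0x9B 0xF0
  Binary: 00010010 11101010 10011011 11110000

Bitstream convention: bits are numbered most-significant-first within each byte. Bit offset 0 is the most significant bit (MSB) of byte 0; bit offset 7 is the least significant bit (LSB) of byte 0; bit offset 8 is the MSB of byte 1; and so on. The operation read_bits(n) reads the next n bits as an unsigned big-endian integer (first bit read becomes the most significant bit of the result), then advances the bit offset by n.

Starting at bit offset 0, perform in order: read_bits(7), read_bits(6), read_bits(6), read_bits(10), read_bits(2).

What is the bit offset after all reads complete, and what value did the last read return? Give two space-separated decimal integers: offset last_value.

Answer: 31 0

Derivation:
Read 1: bits[0:7] width=7 -> value=9 (bin 0001001); offset now 7 = byte 0 bit 7; 25 bits remain
Read 2: bits[7:13] width=6 -> value=29 (bin 011101); offset now 13 = byte 1 bit 5; 19 bits remain
Read 3: bits[13:19] width=6 -> value=20 (bin 010100); offset now 19 = byte 2 bit 3; 13 bits remain
Read 4: bits[19:29] width=10 -> value=894 (bin 1101111110); offset now 29 = byte 3 bit 5; 3 bits remain
Read 5: bits[29:31] width=2 -> value=0 (bin 00); offset now 31 = byte 3 bit 7; 1 bits remain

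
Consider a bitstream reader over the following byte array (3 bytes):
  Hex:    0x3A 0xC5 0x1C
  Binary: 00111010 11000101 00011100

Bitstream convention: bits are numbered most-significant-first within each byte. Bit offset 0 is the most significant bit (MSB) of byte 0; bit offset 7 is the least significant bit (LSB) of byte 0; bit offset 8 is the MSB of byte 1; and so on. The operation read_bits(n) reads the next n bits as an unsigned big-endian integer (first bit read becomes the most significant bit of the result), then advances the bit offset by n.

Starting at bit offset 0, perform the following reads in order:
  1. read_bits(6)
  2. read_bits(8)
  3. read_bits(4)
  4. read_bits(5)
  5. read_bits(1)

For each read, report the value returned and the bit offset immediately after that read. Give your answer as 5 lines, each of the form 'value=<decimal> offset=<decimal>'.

Read 1: bits[0:6] width=6 -> value=14 (bin 001110); offset now 6 = byte 0 bit 6; 18 bits remain
Read 2: bits[6:14] width=8 -> value=177 (bin 10110001); offset now 14 = byte 1 bit 6; 10 bits remain
Read 3: bits[14:18] width=4 -> value=4 (bin 0100); offset now 18 = byte 2 bit 2; 6 bits remain
Read 4: bits[18:23] width=5 -> value=14 (bin 01110); offset now 23 = byte 2 bit 7; 1 bits remain
Read 5: bits[23:24] width=1 -> value=0 (bin 0); offset now 24 = byte 3 bit 0; 0 bits remain

Answer: value=14 offset=6
value=177 offset=14
value=4 offset=18
value=14 offset=23
value=0 offset=24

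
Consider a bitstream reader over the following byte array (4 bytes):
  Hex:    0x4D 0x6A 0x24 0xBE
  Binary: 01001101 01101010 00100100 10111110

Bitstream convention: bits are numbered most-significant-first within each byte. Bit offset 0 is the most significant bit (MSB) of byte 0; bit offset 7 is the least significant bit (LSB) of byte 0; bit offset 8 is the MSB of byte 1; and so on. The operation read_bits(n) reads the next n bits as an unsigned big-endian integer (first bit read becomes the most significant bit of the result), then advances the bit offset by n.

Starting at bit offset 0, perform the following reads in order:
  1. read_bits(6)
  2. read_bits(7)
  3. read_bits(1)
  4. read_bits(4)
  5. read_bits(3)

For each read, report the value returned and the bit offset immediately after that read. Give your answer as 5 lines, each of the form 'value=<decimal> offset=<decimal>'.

Answer: value=19 offset=6
value=45 offset=13
value=0 offset=14
value=8 offset=18
value=4 offset=21

Derivation:
Read 1: bits[0:6] width=6 -> value=19 (bin 010011); offset now 6 = byte 0 bit 6; 26 bits remain
Read 2: bits[6:13] width=7 -> value=45 (bin 0101101); offset now 13 = byte 1 bit 5; 19 bits remain
Read 3: bits[13:14] width=1 -> value=0 (bin 0); offset now 14 = byte 1 bit 6; 18 bits remain
Read 4: bits[14:18] width=4 -> value=8 (bin 1000); offset now 18 = byte 2 bit 2; 14 bits remain
Read 5: bits[18:21] width=3 -> value=4 (bin 100); offset now 21 = byte 2 bit 5; 11 bits remain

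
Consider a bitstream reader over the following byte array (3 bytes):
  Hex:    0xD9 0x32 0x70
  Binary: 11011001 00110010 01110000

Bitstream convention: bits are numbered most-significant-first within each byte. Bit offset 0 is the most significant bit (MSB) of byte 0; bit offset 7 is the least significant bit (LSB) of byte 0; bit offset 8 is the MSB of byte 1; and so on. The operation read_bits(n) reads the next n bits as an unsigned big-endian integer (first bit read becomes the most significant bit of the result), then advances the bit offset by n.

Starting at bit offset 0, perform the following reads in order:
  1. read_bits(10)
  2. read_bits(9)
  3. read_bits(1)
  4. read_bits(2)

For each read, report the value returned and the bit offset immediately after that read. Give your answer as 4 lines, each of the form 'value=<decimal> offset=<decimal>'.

Answer: value=868 offset=10
value=403 offset=19
value=1 offset=20
value=0 offset=22

Derivation:
Read 1: bits[0:10] width=10 -> value=868 (bin 1101100100); offset now 10 = byte 1 bit 2; 14 bits remain
Read 2: bits[10:19] width=9 -> value=403 (bin 110010011); offset now 19 = byte 2 bit 3; 5 bits remain
Read 3: bits[19:20] width=1 -> value=1 (bin 1); offset now 20 = byte 2 bit 4; 4 bits remain
Read 4: bits[20:22] width=2 -> value=0 (bin 00); offset now 22 = byte 2 bit 6; 2 bits remain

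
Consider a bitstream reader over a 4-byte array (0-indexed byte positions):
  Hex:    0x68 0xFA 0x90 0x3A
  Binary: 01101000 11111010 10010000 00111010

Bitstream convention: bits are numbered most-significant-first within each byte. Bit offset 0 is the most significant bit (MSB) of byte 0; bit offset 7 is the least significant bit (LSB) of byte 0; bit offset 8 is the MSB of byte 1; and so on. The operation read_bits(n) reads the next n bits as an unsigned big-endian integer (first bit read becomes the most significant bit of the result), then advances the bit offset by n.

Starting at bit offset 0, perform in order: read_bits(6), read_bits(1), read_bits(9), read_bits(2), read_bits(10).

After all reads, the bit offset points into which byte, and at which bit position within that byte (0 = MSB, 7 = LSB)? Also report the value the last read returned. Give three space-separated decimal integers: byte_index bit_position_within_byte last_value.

Answer: 3 4 259

Derivation:
Read 1: bits[0:6] width=6 -> value=26 (bin 011010); offset now 6 = byte 0 bit 6; 26 bits remain
Read 2: bits[6:7] width=1 -> value=0 (bin 0); offset now 7 = byte 0 bit 7; 25 bits remain
Read 3: bits[7:16] width=9 -> value=250 (bin 011111010); offset now 16 = byte 2 bit 0; 16 bits remain
Read 4: bits[16:18] width=2 -> value=2 (bin 10); offset now 18 = byte 2 bit 2; 14 bits remain
Read 5: bits[18:28] width=10 -> value=259 (bin 0100000011); offset now 28 = byte 3 bit 4; 4 bits remain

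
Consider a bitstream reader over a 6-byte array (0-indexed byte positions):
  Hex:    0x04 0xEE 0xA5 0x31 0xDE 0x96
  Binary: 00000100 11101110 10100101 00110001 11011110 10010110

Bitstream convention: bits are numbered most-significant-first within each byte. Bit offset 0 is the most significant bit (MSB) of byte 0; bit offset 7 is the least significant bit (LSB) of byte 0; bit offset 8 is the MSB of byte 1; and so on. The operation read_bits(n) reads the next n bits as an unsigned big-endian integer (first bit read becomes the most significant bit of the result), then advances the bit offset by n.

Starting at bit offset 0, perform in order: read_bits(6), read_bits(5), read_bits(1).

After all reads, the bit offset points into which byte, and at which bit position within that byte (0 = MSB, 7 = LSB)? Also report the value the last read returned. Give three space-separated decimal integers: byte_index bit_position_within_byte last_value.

Answer: 1 4 0

Derivation:
Read 1: bits[0:6] width=6 -> value=1 (bin 000001); offset now 6 = byte 0 bit 6; 42 bits remain
Read 2: bits[6:11] width=5 -> value=7 (bin 00111); offset now 11 = byte 1 bit 3; 37 bits remain
Read 3: bits[11:12] width=1 -> value=0 (bin 0); offset now 12 = byte 1 bit 4; 36 bits remain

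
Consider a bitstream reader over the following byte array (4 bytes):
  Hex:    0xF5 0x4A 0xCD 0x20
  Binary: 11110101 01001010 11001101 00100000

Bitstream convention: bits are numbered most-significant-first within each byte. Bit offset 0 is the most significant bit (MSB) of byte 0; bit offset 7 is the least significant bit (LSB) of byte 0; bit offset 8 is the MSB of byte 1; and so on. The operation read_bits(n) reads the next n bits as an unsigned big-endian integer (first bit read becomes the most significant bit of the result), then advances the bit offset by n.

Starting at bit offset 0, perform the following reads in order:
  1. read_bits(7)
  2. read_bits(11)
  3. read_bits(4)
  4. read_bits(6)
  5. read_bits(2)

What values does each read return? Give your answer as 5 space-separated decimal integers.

Answer: 122 1323 3 18 0

Derivation:
Read 1: bits[0:7] width=7 -> value=122 (bin 1111010); offset now 7 = byte 0 bit 7; 25 bits remain
Read 2: bits[7:18] width=11 -> value=1323 (bin 10100101011); offset now 18 = byte 2 bit 2; 14 bits remain
Read 3: bits[18:22] width=4 -> value=3 (bin 0011); offset now 22 = byte 2 bit 6; 10 bits remain
Read 4: bits[22:28] width=6 -> value=18 (bin 010010); offset now 28 = byte 3 bit 4; 4 bits remain
Read 5: bits[28:30] width=2 -> value=0 (bin 00); offset now 30 = byte 3 bit 6; 2 bits remain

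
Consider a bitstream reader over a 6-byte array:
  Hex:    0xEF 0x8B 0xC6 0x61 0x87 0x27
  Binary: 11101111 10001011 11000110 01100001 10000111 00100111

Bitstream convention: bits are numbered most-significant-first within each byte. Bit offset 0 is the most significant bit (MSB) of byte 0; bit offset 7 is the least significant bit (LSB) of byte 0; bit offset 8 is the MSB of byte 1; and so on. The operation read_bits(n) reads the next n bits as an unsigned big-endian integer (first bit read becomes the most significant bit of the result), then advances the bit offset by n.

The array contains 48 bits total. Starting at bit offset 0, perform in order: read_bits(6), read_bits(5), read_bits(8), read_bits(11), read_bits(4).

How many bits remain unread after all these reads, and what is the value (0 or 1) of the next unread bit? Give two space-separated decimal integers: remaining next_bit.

Answer: 14 0

Derivation:
Read 1: bits[0:6] width=6 -> value=59 (bin 111011); offset now 6 = byte 0 bit 6; 42 bits remain
Read 2: bits[6:11] width=5 -> value=28 (bin 11100); offset now 11 = byte 1 bit 3; 37 bits remain
Read 3: bits[11:19] width=8 -> value=94 (bin 01011110); offset now 19 = byte 2 bit 3; 29 bits remain
Read 4: bits[19:30] width=11 -> value=408 (bin 00110011000); offset now 30 = byte 3 bit 6; 18 bits remain
Read 5: bits[30:34] width=4 -> value=6 (bin 0110); offset now 34 = byte 4 bit 2; 14 bits remain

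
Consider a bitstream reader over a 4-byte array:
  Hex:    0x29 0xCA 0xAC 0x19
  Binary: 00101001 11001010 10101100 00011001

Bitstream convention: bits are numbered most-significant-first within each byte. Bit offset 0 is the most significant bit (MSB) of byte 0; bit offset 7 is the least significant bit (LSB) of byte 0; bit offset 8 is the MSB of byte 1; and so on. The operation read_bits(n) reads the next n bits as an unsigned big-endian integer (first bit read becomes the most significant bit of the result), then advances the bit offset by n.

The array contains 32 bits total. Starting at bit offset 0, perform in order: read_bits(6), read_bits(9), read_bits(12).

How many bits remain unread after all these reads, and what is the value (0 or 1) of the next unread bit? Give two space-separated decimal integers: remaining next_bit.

Answer: 5 1

Derivation:
Read 1: bits[0:6] width=6 -> value=10 (bin 001010); offset now 6 = byte 0 bit 6; 26 bits remain
Read 2: bits[6:15] width=9 -> value=229 (bin 011100101); offset now 15 = byte 1 bit 7; 17 bits remain
Read 3: bits[15:27] width=12 -> value=1376 (bin 010101100000); offset now 27 = byte 3 bit 3; 5 bits remain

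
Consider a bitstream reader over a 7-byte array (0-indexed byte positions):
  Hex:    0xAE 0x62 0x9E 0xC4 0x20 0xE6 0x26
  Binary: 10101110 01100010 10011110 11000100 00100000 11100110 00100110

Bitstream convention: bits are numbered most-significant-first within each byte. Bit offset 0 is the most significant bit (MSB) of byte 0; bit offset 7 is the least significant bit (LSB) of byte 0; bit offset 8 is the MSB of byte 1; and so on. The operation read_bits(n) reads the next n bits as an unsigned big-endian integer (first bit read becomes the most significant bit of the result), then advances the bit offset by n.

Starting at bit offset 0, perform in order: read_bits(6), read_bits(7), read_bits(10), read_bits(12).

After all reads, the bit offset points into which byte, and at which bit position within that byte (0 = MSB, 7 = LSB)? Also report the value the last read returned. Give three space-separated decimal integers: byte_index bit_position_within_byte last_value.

Answer: 4 3 1569

Derivation:
Read 1: bits[0:6] width=6 -> value=43 (bin 101011); offset now 6 = byte 0 bit 6; 50 bits remain
Read 2: bits[6:13] width=7 -> value=76 (bin 1001100); offset now 13 = byte 1 bit 5; 43 bits remain
Read 3: bits[13:23] width=10 -> value=335 (bin 0101001111); offset now 23 = byte 2 bit 7; 33 bits remain
Read 4: bits[23:35] width=12 -> value=1569 (bin 011000100001); offset now 35 = byte 4 bit 3; 21 bits remain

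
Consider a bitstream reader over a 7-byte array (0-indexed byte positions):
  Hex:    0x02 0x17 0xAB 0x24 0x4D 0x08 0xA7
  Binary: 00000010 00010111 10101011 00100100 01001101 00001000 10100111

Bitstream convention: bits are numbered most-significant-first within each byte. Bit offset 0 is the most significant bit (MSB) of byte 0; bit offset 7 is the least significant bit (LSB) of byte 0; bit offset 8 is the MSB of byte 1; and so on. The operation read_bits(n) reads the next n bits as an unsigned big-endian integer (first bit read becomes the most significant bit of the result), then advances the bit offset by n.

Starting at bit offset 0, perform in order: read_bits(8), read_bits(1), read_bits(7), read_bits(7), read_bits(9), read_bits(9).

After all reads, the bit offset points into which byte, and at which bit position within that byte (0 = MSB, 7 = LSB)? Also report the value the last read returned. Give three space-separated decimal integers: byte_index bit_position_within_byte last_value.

Answer: 5 1 154

Derivation:
Read 1: bits[0:8] width=8 -> value=2 (bin 00000010); offset now 8 = byte 1 bit 0; 48 bits remain
Read 2: bits[8:9] width=1 -> value=0 (bin 0); offset now 9 = byte 1 bit 1; 47 bits remain
Read 3: bits[9:16] width=7 -> value=23 (bin 0010111); offset now 16 = byte 2 bit 0; 40 bits remain
Read 4: bits[16:23] width=7 -> value=85 (bin 1010101); offset now 23 = byte 2 bit 7; 33 bits remain
Read 5: bits[23:32] width=9 -> value=292 (bin 100100100); offset now 32 = byte 4 bit 0; 24 bits remain
Read 6: bits[32:41] width=9 -> value=154 (bin 010011010); offset now 41 = byte 5 bit 1; 15 bits remain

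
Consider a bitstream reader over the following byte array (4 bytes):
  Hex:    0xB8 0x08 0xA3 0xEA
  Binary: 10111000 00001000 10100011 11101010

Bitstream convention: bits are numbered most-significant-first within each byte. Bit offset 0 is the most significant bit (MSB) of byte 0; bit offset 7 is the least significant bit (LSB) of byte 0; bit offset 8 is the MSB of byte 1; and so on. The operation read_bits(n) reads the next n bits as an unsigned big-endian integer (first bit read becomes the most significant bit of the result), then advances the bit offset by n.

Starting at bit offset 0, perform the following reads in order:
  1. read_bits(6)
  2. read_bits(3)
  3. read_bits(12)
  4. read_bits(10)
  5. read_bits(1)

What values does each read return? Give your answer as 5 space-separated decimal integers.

Read 1: bits[0:6] width=6 -> value=46 (bin 101110); offset now 6 = byte 0 bit 6; 26 bits remain
Read 2: bits[6:9] width=3 -> value=0 (bin 000); offset now 9 = byte 1 bit 1; 23 bits remain
Read 3: bits[9:21] width=12 -> value=276 (bin 000100010100); offset now 21 = byte 2 bit 5; 11 bits remain
Read 4: bits[21:31] width=10 -> value=501 (bin 0111110101); offset now 31 = byte 3 bit 7; 1 bits remain
Read 5: bits[31:32] width=1 -> value=0 (bin 0); offset now 32 = byte 4 bit 0; 0 bits remain

Answer: 46 0 276 501 0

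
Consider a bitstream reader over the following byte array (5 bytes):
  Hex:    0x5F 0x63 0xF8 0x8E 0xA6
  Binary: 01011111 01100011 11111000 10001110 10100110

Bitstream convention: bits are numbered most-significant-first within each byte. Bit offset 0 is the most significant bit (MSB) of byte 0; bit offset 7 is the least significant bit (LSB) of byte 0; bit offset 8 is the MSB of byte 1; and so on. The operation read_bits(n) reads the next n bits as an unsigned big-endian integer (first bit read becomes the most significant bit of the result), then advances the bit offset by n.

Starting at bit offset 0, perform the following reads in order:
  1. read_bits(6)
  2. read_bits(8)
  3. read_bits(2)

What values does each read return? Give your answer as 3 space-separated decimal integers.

Read 1: bits[0:6] width=6 -> value=23 (bin 010111); offset now 6 = byte 0 bit 6; 34 bits remain
Read 2: bits[6:14] width=8 -> value=216 (bin 11011000); offset now 14 = byte 1 bit 6; 26 bits remain
Read 3: bits[14:16] width=2 -> value=3 (bin 11); offset now 16 = byte 2 bit 0; 24 bits remain

Answer: 23 216 3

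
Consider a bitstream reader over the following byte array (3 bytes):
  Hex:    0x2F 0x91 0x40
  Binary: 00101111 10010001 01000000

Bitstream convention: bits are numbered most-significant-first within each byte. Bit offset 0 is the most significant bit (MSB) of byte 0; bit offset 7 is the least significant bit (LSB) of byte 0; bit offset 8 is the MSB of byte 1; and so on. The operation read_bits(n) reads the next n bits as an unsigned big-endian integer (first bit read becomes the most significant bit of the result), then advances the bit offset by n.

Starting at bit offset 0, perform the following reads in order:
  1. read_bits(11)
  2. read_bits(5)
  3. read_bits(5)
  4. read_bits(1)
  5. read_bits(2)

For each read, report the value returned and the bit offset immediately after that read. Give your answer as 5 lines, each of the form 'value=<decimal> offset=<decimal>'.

Read 1: bits[0:11] width=11 -> value=380 (bin 00101111100); offset now 11 = byte 1 bit 3; 13 bits remain
Read 2: bits[11:16] width=5 -> value=17 (bin 10001); offset now 16 = byte 2 bit 0; 8 bits remain
Read 3: bits[16:21] width=5 -> value=8 (bin 01000); offset now 21 = byte 2 bit 5; 3 bits remain
Read 4: bits[21:22] width=1 -> value=0 (bin 0); offset now 22 = byte 2 bit 6; 2 bits remain
Read 5: bits[22:24] width=2 -> value=0 (bin 00); offset now 24 = byte 3 bit 0; 0 bits remain

Answer: value=380 offset=11
value=17 offset=16
value=8 offset=21
value=0 offset=22
value=0 offset=24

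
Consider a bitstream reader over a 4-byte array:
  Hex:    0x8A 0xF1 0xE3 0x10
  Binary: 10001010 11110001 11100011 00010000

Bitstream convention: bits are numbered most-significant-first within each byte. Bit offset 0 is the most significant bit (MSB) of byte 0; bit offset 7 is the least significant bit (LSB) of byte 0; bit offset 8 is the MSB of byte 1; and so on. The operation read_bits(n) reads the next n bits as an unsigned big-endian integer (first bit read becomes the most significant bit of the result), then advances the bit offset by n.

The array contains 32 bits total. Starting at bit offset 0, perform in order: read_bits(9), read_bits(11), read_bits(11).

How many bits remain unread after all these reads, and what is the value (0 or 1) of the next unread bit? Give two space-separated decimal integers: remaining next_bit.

Read 1: bits[0:9] width=9 -> value=277 (bin 100010101); offset now 9 = byte 1 bit 1; 23 bits remain
Read 2: bits[9:20] width=11 -> value=1822 (bin 11100011110); offset now 20 = byte 2 bit 4; 12 bits remain
Read 3: bits[20:31] width=11 -> value=392 (bin 00110001000); offset now 31 = byte 3 bit 7; 1 bits remain

Answer: 1 0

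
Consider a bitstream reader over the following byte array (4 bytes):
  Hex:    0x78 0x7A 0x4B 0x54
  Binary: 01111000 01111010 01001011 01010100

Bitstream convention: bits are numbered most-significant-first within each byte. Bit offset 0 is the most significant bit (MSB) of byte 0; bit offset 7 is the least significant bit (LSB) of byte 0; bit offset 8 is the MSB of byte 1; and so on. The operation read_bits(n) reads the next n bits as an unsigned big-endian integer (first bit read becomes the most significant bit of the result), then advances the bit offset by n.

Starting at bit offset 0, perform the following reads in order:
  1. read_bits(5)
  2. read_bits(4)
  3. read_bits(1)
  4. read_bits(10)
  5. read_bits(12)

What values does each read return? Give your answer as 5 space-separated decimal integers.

Answer: 15 0 1 932 2900

Derivation:
Read 1: bits[0:5] width=5 -> value=15 (bin 01111); offset now 5 = byte 0 bit 5; 27 bits remain
Read 2: bits[5:9] width=4 -> value=0 (bin 0000); offset now 9 = byte 1 bit 1; 23 bits remain
Read 3: bits[9:10] width=1 -> value=1 (bin 1); offset now 10 = byte 1 bit 2; 22 bits remain
Read 4: bits[10:20] width=10 -> value=932 (bin 1110100100); offset now 20 = byte 2 bit 4; 12 bits remain
Read 5: bits[20:32] width=12 -> value=2900 (bin 101101010100); offset now 32 = byte 4 bit 0; 0 bits remain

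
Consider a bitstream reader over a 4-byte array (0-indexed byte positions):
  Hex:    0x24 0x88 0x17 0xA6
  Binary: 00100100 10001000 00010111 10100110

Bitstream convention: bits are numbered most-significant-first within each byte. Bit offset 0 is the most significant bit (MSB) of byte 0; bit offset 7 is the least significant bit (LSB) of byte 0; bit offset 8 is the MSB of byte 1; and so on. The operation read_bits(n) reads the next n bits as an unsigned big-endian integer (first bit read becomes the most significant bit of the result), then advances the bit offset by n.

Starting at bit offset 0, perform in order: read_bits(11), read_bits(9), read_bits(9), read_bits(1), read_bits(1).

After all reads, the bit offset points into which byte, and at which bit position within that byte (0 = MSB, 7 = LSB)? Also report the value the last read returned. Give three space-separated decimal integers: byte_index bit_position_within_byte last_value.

Answer: 3 7 1

Derivation:
Read 1: bits[0:11] width=11 -> value=292 (bin 00100100100); offset now 11 = byte 1 bit 3; 21 bits remain
Read 2: bits[11:20] width=9 -> value=129 (bin 010000001); offset now 20 = byte 2 bit 4; 12 bits remain
Read 3: bits[20:29] width=9 -> value=244 (bin 011110100); offset now 29 = byte 3 bit 5; 3 bits remain
Read 4: bits[29:30] width=1 -> value=1 (bin 1); offset now 30 = byte 3 bit 6; 2 bits remain
Read 5: bits[30:31] width=1 -> value=1 (bin 1); offset now 31 = byte 3 bit 7; 1 bits remain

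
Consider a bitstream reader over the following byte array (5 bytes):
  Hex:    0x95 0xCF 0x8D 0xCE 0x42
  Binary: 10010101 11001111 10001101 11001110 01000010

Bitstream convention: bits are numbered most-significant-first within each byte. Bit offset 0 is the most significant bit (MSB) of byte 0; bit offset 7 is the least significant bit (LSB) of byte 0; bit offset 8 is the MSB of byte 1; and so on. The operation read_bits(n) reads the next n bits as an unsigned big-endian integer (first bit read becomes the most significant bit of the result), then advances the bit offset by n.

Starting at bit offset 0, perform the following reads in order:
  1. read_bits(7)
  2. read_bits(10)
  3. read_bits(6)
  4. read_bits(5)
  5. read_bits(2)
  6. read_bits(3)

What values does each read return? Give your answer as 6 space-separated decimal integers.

Read 1: bits[0:7] width=7 -> value=74 (bin 1001010); offset now 7 = byte 0 bit 7; 33 bits remain
Read 2: bits[7:17] width=10 -> value=927 (bin 1110011111); offset now 17 = byte 2 bit 1; 23 bits remain
Read 3: bits[17:23] width=6 -> value=6 (bin 000110); offset now 23 = byte 2 bit 7; 17 bits remain
Read 4: bits[23:28] width=5 -> value=28 (bin 11100); offset now 28 = byte 3 bit 4; 12 bits remain
Read 5: bits[28:30] width=2 -> value=3 (bin 11); offset now 30 = byte 3 bit 6; 10 bits remain
Read 6: bits[30:33] width=3 -> value=4 (bin 100); offset now 33 = byte 4 bit 1; 7 bits remain

Answer: 74 927 6 28 3 4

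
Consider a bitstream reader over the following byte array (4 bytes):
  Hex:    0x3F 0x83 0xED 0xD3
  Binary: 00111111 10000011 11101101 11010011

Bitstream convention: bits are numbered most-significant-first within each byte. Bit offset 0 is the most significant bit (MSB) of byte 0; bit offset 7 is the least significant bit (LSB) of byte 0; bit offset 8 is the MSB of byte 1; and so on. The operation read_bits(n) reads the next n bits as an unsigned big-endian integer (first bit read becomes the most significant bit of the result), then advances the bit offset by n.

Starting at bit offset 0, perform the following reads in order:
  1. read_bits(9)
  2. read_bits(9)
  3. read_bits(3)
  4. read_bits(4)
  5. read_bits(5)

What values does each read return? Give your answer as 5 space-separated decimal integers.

Answer: 127 15 5 11 20

Derivation:
Read 1: bits[0:9] width=9 -> value=127 (bin 001111111); offset now 9 = byte 1 bit 1; 23 bits remain
Read 2: bits[9:18] width=9 -> value=15 (bin 000001111); offset now 18 = byte 2 bit 2; 14 bits remain
Read 3: bits[18:21] width=3 -> value=5 (bin 101); offset now 21 = byte 2 bit 5; 11 bits remain
Read 4: bits[21:25] width=4 -> value=11 (bin 1011); offset now 25 = byte 3 bit 1; 7 bits remain
Read 5: bits[25:30] width=5 -> value=20 (bin 10100); offset now 30 = byte 3 bit 6; 2 bits remain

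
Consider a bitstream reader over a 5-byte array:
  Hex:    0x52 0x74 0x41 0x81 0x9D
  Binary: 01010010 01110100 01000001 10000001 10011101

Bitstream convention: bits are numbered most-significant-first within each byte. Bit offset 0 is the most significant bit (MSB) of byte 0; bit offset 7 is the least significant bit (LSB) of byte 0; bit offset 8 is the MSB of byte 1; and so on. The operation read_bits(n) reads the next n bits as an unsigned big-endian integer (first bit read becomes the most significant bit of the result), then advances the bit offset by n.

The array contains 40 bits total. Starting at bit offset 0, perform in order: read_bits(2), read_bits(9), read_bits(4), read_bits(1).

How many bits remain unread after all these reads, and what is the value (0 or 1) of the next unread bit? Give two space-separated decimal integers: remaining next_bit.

Read 1: bits[0:2] width=2 -> value=1 (bin 01); offset now 2 = byte 0 bit 2; 38 bits remain
Read 2: bits[2:11] width=9 -> value=147 (bin 010010011); offset now 11 = byte 1 bit 3; 29 bits remain
Read 3: bits[11:15] width=4 -> value=10 (bin 1010); offset now 15 = byte 1 bit 7; 25 bits remain
Read 4: bits[15:16] width=1 -> value=0 (bin 0); offset now 16 = byte 2 bit 0; 24 bits remain

Answer: 24 0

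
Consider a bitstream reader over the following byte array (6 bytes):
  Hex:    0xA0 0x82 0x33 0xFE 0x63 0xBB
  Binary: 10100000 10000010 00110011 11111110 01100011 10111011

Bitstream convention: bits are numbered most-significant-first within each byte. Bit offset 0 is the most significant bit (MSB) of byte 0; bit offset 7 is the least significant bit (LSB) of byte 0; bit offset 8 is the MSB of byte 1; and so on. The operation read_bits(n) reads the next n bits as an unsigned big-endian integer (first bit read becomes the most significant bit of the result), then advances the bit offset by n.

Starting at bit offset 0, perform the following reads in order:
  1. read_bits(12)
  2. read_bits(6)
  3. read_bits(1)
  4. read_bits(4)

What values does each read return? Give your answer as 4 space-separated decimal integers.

Read 1: bits[0:12] width=12 -> value=2568 (bin 101000001000); offset now 12 = byte 1 bit 4; 36 bits remain
Read 2: bits[12:18] width=6 -> value=8 (bin 001000); offset now 18 = byte 2 bit 2; 30 bits remain
Read 3: bits[18:19] width=1 -> value=1 (bin 1); offset now 19 = byte 2 bit 3; 29 bits remain
Read 4: bits[19:23] width=4 -> value=9 (bin 1001); offset now 23 = byte 2 bit 7; 25 bits remain

Answer: 2568 8 1 9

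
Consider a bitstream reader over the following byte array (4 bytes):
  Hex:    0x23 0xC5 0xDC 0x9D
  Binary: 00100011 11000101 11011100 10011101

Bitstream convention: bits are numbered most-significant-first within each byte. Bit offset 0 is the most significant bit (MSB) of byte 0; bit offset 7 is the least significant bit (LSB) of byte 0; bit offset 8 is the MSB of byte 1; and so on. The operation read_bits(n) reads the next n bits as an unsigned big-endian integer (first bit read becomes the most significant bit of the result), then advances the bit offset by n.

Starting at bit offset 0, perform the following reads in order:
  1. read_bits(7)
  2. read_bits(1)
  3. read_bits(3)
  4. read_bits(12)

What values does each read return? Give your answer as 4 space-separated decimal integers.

Read 1: bits[0:7] width=7 -> value=17 (bin 0010001); offset now 7 = byte 0 bit 7; 25 bits remain
Read 2: bits[7:8] width=1 -> value=1 (bin 1); offset now 8 = byte 1 bit 0; 24 bits remain
Read 3: bits[8:11] width=3 -> value=6 (bin 110); offset now 11 = byte 1 bit 3; 21 bits remain
Read 4: bits[11:23] width=12 -> value=750 (bin 001011101110); offset now 23 = byte 2 bit 7; 9 bits remain

Answer: 17 1 6 750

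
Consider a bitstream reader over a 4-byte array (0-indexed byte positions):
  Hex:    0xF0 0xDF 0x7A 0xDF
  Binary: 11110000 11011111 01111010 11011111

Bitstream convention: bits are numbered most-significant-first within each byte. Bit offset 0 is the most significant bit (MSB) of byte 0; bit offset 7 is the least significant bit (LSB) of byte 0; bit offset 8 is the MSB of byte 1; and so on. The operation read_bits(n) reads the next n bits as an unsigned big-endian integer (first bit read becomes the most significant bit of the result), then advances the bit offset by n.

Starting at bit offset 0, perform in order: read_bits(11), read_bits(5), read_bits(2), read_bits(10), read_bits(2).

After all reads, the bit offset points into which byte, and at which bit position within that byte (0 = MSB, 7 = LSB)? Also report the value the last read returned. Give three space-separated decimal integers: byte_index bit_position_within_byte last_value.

Answer: 3 6 3

Derivation:
Read 1: bits[0:11] width=11 -> value=1926 (bin 11110000110); offset now 11 = byte 1 bit 3; 21 bits remain
Read 2: bits[11:16] width=5 -> value=31 (bin 11111); offset now 16 = byte 2 bit 0; 16 bits remain
Read 3: bits[16:18] width=2 -> value=1 (bin 01); offset now 18 = byte 2 bit 2; 14 bits remain
Read 4: bits[18:28] width=10 -> value=941 (bin 1110101101); offset now 28 = byte 3 bit 4; 4 bits remain
Read 5: bits[28:30] width=2 -> value=3 (bin 11); offset now 30 = byte 3 bit 6; 2 bits remain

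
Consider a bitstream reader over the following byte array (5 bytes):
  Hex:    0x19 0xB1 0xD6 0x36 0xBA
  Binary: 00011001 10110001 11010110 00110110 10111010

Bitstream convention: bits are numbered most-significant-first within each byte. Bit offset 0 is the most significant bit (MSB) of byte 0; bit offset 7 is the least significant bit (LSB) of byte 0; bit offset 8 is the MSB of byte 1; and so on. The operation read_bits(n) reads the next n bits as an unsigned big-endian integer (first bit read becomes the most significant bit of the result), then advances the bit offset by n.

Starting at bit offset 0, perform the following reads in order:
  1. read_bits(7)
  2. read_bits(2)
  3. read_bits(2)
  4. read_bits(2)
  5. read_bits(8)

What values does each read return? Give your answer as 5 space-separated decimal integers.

Read 1: bits[0:7] width=7 -> value=12 (bin 0001100); offset now 7 = byte 0 bit 7; 33 bits remain
Read 2: bits[7:9] width=2 -> value=3 (bin 11); offset now 9 = byte 1 bit 1; 31 bits remain
Read 3: bits[9:11] width=2 -> value=1 (bin 01); offset now 11 = byte 1 bit 3; 29 bits remain
Read 4: bits[11:13] width=2 -> value=2 (bin 10); offset now 13 = byte 1 bit 5; 27 bits remain
Read 5: bits[13:21] width=8 -> value=58 (bin 00111010); offset now 21 = byte 2 bit 5; 19 bits remain

Answer: 12 3 1 2 58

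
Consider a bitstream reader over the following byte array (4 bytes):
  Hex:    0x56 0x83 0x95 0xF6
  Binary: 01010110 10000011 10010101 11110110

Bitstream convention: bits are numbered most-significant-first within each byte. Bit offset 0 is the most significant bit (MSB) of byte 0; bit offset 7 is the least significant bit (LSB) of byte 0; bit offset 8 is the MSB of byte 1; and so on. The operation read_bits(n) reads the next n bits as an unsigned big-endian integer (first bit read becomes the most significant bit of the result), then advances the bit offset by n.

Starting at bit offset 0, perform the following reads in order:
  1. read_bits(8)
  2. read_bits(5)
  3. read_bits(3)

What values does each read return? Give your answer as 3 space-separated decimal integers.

Read 1: bits[0:8] width=8 -> value=86 (bin 01010110); offset now 8 = byte 1 bit 0; 24 bits remain
Read 2: bits[8:13] width=5 -> value=16 (bin 10000); offset now 13 = byte 1 bit 5; 19 bits remain
Read 3: bits[13:16] width=3 -> value=3 (bin 011); offset now 16 = byte 2 bit 0; 16 bits remain

Answer: 86 16 3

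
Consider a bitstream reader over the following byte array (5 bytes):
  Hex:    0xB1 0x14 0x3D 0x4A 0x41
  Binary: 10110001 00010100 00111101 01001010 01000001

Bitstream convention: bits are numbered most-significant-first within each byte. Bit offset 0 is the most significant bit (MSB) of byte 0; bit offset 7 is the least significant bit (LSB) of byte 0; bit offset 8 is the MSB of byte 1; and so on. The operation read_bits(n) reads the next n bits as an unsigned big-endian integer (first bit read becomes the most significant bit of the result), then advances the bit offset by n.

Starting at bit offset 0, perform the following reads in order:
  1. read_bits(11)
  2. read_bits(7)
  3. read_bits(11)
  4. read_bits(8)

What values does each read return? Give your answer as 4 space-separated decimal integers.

Answer: 1416 80 1961 72

Derivation:
Read 1: bits[0:11] width=11 -> value=1416 (bin 10110001000); offset now 11 = byte 1 bit 3; 29 bits remain
Read 2: bits[11:18] width=7 -> value=80 (bin 1010000); offset now 18 = byte 2 bit 2; 22 bits remain
Read 3: bits[18:29] width=11 -> value=1961 (bin 11110101001); offset now 29 = byte 3 bit 5; 11 bits remain
Read 4: bits[29:37] width=8 -> value=72 (bin 01001000); offset now 37 = byte 4 bit 5; 3 bits remain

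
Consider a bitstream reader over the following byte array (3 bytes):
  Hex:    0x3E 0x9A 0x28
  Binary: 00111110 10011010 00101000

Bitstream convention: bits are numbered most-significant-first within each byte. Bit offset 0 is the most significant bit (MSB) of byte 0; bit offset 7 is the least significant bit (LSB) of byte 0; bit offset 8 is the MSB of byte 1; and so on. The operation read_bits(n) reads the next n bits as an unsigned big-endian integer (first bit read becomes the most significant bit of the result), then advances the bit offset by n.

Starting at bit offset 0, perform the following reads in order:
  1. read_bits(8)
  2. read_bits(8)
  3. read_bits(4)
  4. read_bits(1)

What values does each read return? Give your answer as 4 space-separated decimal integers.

Answer: 62 154 2 1

Derivation:
Read 1: bits[0:8] width=8 -> value=62 (bin 00111110); offset now 8 = byte 1 bit 0; 16 bits remain
Read 2: bits[8:16] width=8 -> value=154 (bin 10011010); offset now 16 = byte 2 bit 0; 8 bits remain
Read 3: bits[16:20] width=4 -> value=2 (bin 0010); offset now 20 = byte 2 bit 4; 4 bits remain
Read 4: bits[20:21] width=1 -> value=1 (bin 1); offset now 21 = byte 2 bit 5; 3 bits remain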